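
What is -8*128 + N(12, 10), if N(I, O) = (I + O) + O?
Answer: -992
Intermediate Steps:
N(I, O) = I + 2*O
-8*128 + N(12, 10) = -8*128 + (12 + 2*10) = -1024 + (12 + 20) = -1024 + 32 = -992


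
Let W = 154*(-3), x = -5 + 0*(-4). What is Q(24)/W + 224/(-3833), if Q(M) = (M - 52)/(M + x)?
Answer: -132782/2403291 ≈ -0.055250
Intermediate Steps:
x = -5 (x = -5 + 0 = -5)
Q(M) = (-52 + M)/(-5 + M) (Q(M) = (M - 52)/(M - 5) = (-52 + M)/(-5 + M))
W = -462
Q(24)/W + 224/(-3833) = ((-52 + 24)/(-5 + 24))/(-462) + 224/(-3833) = (-28/19)*(-1/462) + 224*(-1/3833) = ((1/19)*(-28))*(-1/462) - 224/3833 = -28/19*(-1/462) - 224/3833 = 2/627 - 224/3833 = -132782/2403291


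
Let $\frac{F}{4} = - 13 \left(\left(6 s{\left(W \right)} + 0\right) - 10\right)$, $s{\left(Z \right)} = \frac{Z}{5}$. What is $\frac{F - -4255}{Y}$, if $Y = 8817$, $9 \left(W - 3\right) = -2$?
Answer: $\frac{13805}{26451} \approx 0.52191$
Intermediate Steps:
$W = \frac{25}{9}$ ($W = 3 + \frac{1}{9} \left(-2\right) = 3 - \frac{2}{9} = \frac{25}{9} \approx 2.7778$)
$s{\left(Z \right)} = \frac{Z}{5}$ ($s{\left(Z \right)} = Z \frac{1}{5} = \frac{Z}{5}$)
$F = \frac{1040}{3}$ ($F = 4 \left(- 13 \left(\left(6 \cdot \frac{1}{5} \cdot \frac{25}{9} + 0\right) - 10\right)\right) = 4 \left(- 13 \left(\left(6 \cdot \frac{5}{9} + 0\right) - 10\right)\right) = 4 \left(- 13 \left(\left(\frac{10}{3} + 0\right) - 10\right)\right) = 4 \left(- 13 \left(\frac{10}{3} - 10\right)\right) = 4 \left(\left(-13\right) \left(- \frac{20}{3}\right)\right) = 4 \cdot \frac{260}{3} = \frac{1040}{3} \approx 346.67$)
$\frac{F - -4255}{Y} = \frac{\frac{1040}{3} - -4255}{8817} = \left(\frac{1040}{3} + 4255\right) \frac{1}{8817} = \frac{13805}{3} \cdot \frac{1}{8817} = \frac{13805}{26451}$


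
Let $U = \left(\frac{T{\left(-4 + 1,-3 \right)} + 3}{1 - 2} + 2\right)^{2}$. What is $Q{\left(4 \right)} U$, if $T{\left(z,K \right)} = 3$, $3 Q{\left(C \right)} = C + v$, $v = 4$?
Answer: $\frac{128}{3} \approx 42.667$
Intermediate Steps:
$Q{\left(C \right)} = \frac{4}{3} + \frac{C}{3}$ ($Q{\left(C \right)} = \frac{C + 4}{3} = \frac{4 + C}{3} = \frac{4}{3} + \frac{C}{3}$)
$U = 16$ ($U = \left(\frac{3 + 3}{1 - 2} + 2\right)^{2} = \left(\frac{6}{-1} + 2\right)^{2} = \left(6 \left(-1\right) + 2\right)^{2} = \left(-6 + 2\right)^{2} = \left(-4\right)^{2} = 16$)
$Q{\left(4 \right)} U = \left(\frac{4}{3} + \frac{1}{3} \cdot 4\right) 16 = \left(\frac{4}{3} + \frac{4}{3}\right) 16 = \frac{8}{3} \cdot 16 = \frac{128}{3}$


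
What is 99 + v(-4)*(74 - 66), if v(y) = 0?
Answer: 99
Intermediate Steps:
99 + v(-4)*(74 - 66) = 99 + 0*(74 - 66) = 99 + 0*8 = 99 + 0 = 99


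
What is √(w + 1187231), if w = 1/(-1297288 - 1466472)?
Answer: √566781804190338865/690940 ≈ 1089.6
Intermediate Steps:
w = -1/2763760 (w = 1/(-2763760) = -1/2763760 ≈ -3.6183e-7)
√(w + 1187231) = √(-1/2763760 + 1187231) = √(3281221548559/2763760) = √566781804190338865/690940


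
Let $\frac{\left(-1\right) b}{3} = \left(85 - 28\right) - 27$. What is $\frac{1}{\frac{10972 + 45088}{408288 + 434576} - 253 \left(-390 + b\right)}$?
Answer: $\frac{210716}{25589365055} \approx 8.2345 \cdot 10^{-6}$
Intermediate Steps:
$b = -90$ ($b = - 3 \left(\left(85 - 28\right) - 27\right) = - 3 \left(57 - 27\right) = \left(-3\right) 30 = -90$)
$\frac{1}{\frac{10972 + 45088}{408288 + 434576} - 253 \left(-390 + b\right)} = \frac{1}{\frac{10972 + 45088}{408288 + 434576} - 253 \left(-390 - 90\right)} = \frac{1}{\frac{56060}{842864} - -121440} = \frac{1}{56060 \cdot \frac{1}{842864} + 121440} = \frac{1}{\frac{14015}{210716} + 121440} = \frac{1}{\frac{25589365055}{210716}} = \frac{210716}{25589365055}$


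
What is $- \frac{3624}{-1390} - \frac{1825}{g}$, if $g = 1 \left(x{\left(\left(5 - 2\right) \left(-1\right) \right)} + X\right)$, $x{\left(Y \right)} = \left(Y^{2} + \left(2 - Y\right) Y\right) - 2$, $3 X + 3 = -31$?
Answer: $\frac{3910221}{40310} \approx 97.004$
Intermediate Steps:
$X = - \frac{34}{3}$ ($X = -1 + \frac{1}{3} \left(-31\right) = -1 - \frac{31}{3} = - \frac{34}{3} \approx -11.333$)
$x{\left(Y \right)} = -2 + Y^{2} + Y \left(2 - Y\right)$ ($x{\left(Y \right)} = \left(Y^{2} + Y \left(2 - Y\right)\right) - 2 = -2 + Y^{2} + Y \left(2 - Y\right)$)
$g = - \frac{58}{3}$ ($g = 1 \left(\left(-2 + 2 \left(5 - 2\right) \left(-1\right)\right) - \frac{34}{3}\right) = 1 \left(\left(-2 + 2 \cdot 3 \left(-1\right)\right) - \frac{34}{3}\right) = 1 \left(\left(-2 + 2 \left(-3\right)\right) - \frac{34}{3}\right) = 1 \left(\left(-2 - 6\right) - \frac{34}{3}\right) = 1 \left(-8 - \frac{34}{3}\right) = 1 \left(- \frac{58}{3}\right) = - \frac{58}{3} \approx -19.333$)
$- \frac{3624}{-1390} - \frac{1825}{g} = - \frac{3624}{-1390} - \frac{1825}{- \frac{58}{3}} = \left(-3624\right) \left(- \frac{1}{1390}\right) - - \frac{5475}{58} = \frac{1812}{695} + \frac{5475}{58} = \frac{3910221}{40310}$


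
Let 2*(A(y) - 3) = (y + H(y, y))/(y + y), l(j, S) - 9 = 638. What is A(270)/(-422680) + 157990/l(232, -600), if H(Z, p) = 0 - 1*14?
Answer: 9015193499261/36918984600 ≈ 244.19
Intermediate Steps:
l(j, S) = 647 (l(j, S) = 9 + 638 = 647)
H(Z, p) = -14 (H(Z, p) = 0 - 14 = -14)
A(y) = 3 + (-14 + y)/(4*y) (A(y) = 3 + ((y - 14)/(y + y))/2 = 3 + ((-14 + y)/((2*y)))/2 = 3 + ((-14 + y)*(1/(2*y)))/2 = 3 + ((-14 + y)/(2*y))/2 = 3 + (-14 + y)/(4*y))
A(270)/(-422680) + 157990/l(232, -600) = ((¼)*(-14 + 13*270)/270)/(-422680) + 157990/647 = ((¼)*(1/270)*(-14 + 3510))*(-1/422680) + 157990*(1/647) = ((¼)*(1/270)*3496)*(-1/422680) + 157990/647 = (437/135)*(-1/422680) + 157990/647 = -437/57061800 + 157990/647 = 9015193499261/36918984600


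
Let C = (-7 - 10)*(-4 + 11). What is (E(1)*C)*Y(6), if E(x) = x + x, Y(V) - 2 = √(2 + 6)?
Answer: -476 - 476*√2 ≈ -1149.2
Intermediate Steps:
Y(V) = 2 + 2*√2 (Y(V) = 2 + √(2 + 6) = 2 + √8 = 2 + 2*√2)
E(x) = 2*x
C = -119 (C = -17*7 = -119)
(E(1)*C)*Y(6) = ((2*1)*(-119))*(2 + 2*√2) = (2*(-119))*(2 + 2*√2) = -238*(2 + 2*√2) = -476 - 476*√2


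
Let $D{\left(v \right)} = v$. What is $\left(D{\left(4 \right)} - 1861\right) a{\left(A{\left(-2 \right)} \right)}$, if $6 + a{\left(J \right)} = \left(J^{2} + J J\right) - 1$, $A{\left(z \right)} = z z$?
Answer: $-46425$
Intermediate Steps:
$A{\left(z \right)} = z^{2}$
$a{\left(J \right)} = -7 + 2 J^{2}$ ($a{\left(J \right)} = -6 - \left(1 - J^{2} - J J\right) = -6 + \left(\left(J^{2} + J^{2}\right) - 1\right) = -6 + \left(2 J^{2} - 1\right) = -6 + \left(-1 + 2 J^{2}\right) = -7 + 2 J^{2}$)
$\left(D{\left(4 \right)} - 1861\right) a{\left(A{\left(-2 \right)} \right)} = \left(4 - 1861\right) \left(-7 + 2 \left(\left(-2\right)^{2}\right)^{2}\right) = \left(4 - 1861\right) \left(-7 + 2 \cdot 4^{2}\right) = - 1857 \left(-7 + 2 \cdot 16\right) = - 1857 \left(-7 + 32\right) = \left(-1857\right) 25 = -46425$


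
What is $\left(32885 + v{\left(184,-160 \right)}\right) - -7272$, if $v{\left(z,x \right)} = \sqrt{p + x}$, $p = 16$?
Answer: $40157 + 12 i \approx 40157.0 + 12.0 i$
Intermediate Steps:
$v{\left(z,x \right)} = \sqrt{16 + x}$
$\left(32885 + v{\left(184,-160 \right)}\right) - -7272 = \left(32885 + \sqrt{16 - 160}\right) - -7272 = \left(32885 + \sqrt{-144}\right) + 7272 = \left(32885 + 12 i\right) + 7272 = 40157 + 12 i$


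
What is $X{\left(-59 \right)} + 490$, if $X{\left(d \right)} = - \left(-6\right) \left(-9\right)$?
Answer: $436$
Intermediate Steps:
$X{\left(d \right)} = -54$ ($X{\left(d \right)} = \left(-1\right) 54 = -54$)
$X{\left(-59 \right)} + 490 = -54 + 490 = 436$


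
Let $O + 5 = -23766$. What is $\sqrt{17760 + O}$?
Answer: $i \sqrt{6011} \approx 77.531 i$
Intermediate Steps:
$O = -23771$ ($O = -5 - 23766 = -23771$)
$\sqrt{17760 + O} = \sqrt{17760 - 23771} = \sqrt{-6011} = i \sqrt{6011}$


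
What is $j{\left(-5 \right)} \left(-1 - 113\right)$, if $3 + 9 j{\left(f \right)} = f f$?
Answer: $- \frac{836}{3} \approx -278.67$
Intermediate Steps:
$j{\left(f \right)} = - \frac{1}{3} + \frac{f^{2}}{9}$ ($j{\left(f \right)} = - \frac{1}{3} + \frac{f f}{9} = - \frac{1}{3} + \frac{f^{2}}{9}$)
$j{\left(-5 \right)} \left(-1 - 113\right) = \left(- \frac{1}{3} + \frac{\left(-5\right)^{2}}{9}\right) \left(-1 - 113\right) = \left(- \frac{1}{3} + \frac{1}{9} \cdot 25\right) \left(-114\right) = \left(- \frac{1}{3} + \frac{25}{9}\right) \left(-114\right) = \frac{22}{9} \left(-114\right) = - \frac{836}{3}$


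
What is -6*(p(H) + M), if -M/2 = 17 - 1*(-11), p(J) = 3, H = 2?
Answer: 318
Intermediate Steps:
M = -56 (M = -2*(17 - 1*(-11)) = -2*(17 + 11) = -2*28 = -56)
-6*(p(H) + M) = -6*(3 - 56) = -6*(-53) = 318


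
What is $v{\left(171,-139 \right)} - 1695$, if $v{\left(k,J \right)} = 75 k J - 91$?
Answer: $-1784461$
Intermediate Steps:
$v{\left(k,J \right)} = -91 + 75 J k$ ($v{\left(k,J \right)} = 75 J k - 91 = -91 + 75 J k$)
$v{\left(171,-139 \right)} - 1695 = \left(-91 + 75 \left(-139\right) 171\right) - 1695 = \left(-91 - 1782675\right) - 1695 = -1782766 - 1695 = -1784461$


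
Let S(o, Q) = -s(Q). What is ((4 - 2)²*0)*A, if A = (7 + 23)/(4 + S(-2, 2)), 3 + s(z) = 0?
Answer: 0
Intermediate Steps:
s(z) = -3 (s(z) = -3 + 0 = -3)
S(o, Q) = 3 (S(o, Q) = -1*(-3) = 3)
A = 30/7 (A = (7 + 23)/(4 + 3) = 30/7 ≈ 4.2857)
((4 - 2)²*0)*A = ((4 - 2)²*0)*(30/7) = (2²*0)*(30/7) = (4*0)*(30/7) = 0*(30/7) = 0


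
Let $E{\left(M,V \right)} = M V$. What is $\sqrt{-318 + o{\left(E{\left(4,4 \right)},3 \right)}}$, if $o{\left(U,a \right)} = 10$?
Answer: $2 i \sqrt{77} \approx 17.55 i$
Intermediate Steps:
$\sqrt{-318 + o{\left(E{\left(4,4 \right)},3 \right)}} = \sqrt{-318 + 10} = \sqrt{-308} = 2 i \sqrt{77}$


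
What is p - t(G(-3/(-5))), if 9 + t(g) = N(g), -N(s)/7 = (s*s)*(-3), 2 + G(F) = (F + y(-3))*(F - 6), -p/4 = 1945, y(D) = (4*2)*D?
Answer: -207840376/625 ≈ -3.3254e+5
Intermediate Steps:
y(D) = 8*D
p = -7780 (p = -4*1945 = -7780)
G(F) = -2 + (-24 + F)*(-6 + F) (G(F) = -2 + (F + 8*(-3))*(F - 6) = -2 + (F - 24)*(-6 + F) = -2 + (-24 + F)*(-6 + F))
N(s) = 21*s² (N(s) = -7*s*s*(-3) = -7*s²*(-3) = -(-21)*s² = 21*s²)
t(g) = -9 + 21*g²
p - t(G(-3/(-5))) = -7780 - (-9 + 21*(142 + (-3/(-5))² - (-90)/(-5))²) = -7780 - (-9 + 21*(142 + (-3*(-⅕))² - (-90)*(-1)/5)²) = -7780 - (-9 + 21*(142 + (⅗)² - 30*⅗)²) = -7780 - (-9 + 21*(142 + 9/25 - 18)²) = -7780 - (-9 + 21*(3109/25)²) = -7780 - (-9 + 21*(9665881/625)) = -7780 - (-9 + 202983501/625) = -7780 - 1*202977876/625 = -7780 - 202977876/625 = -207840376/625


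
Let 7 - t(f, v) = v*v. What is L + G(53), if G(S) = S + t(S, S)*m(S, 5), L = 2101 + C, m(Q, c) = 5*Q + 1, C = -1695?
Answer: -744873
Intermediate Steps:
m(Q, c) = 1 + 5*Q
L = 406 (L = 2101 - 1695 = 406)
t(f, v) = 7 - v² (t(f, v) = 7 - v*v = 7 - v²)
G(S) = S + (1 + 5*S)*(7 - S²) (G(S) = S + (7 - S²)*(1 + 5*S) = S + (1 + 5*S)*(7 - S²))
L + G(53) = 406 + (53 - (1 + 5*53)*(-7 + 53²)) = 406 + (53 - (1 + 265)*(-7 + 2809)) = 406 + (53 - 1*266*2802) = 406 + (53 - 745332) = 406 - 745279 = -744873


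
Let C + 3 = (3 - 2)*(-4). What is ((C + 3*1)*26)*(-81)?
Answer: 8424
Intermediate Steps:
C = -7 (C = -3 + (3 - 2)*(-4) = -3 + 1*(-4) = -3 - 4 = -7)
((C + 3*1)*26)*(-81) = ((-7 + 3*1)*26)*(-81) = ((-7 + 3)*26)*(-81) = -4*26*(-81) = -104*(-81) = 8424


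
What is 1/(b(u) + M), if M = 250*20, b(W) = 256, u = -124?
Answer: 1/5256 ≈ 0.00019026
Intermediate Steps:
M = 5000
1/(b(u) + M) = 1/(256 + 5000) = 1/5256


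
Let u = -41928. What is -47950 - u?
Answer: -6022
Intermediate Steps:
-47950 - u = -47950 - 1*(-41928) = -47950 + 41928 = -6022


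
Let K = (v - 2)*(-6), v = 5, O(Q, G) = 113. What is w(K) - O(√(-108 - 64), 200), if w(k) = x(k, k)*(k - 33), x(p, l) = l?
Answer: 805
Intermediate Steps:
K = -18 (K = (5 - 2)*(-6) = 3*(-6) = -18)
w(k) = k*(-33 + k) (w(k) = k*(k - 33) = k*(-33 + k))
w(K) - O(√(-108 - 64), 200) = -18*(-33 - 18) - 1*113 = -18*(-51) - 113 = 918 - 113 = 805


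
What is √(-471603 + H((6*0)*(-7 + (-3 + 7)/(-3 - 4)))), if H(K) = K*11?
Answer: I*√471603 ≈ 686.73*I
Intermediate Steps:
H(K) = 11*K
√(-471603 + H((6*0)*(-7 + (-3 + 7)/(-3 - 4)))) = √(-471603 + 11*((6*0)*(-7 + (-3 + 7)/(-3 - 4)))) = √(-471603 + 11*(0*(-7 + 4/(-7)))) = √(-471603 + 11*(0*(-7 + 4*(-⅐)))) = √(-471603 + 11*(0*(-7 - 4/7))) = √(-471603 + 11*(0*(-53/7))) = √(-471603 + 11*0) = √(-471603 + 0) = √(-471603) = I*√471603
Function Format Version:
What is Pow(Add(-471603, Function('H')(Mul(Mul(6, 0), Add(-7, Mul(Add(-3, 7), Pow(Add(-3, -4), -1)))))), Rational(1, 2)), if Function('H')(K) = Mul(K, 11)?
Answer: Mul(I, Pow(471603, Rational(1, 2))) ≈ Mul(686.73, I)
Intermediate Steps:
Function('H')(K) = Mul(11, K)
Pow(Add(-471603, Function('H')(Mul(Mul(6, 0), Add(-7, Mul(Add(-3, 7), Pow(Add(-3, -4), -1)))))), Rational(1, 2)) = Pow(Add(-471603, Mul(11, Mul(Mul(6, 0), Add(-7, Mul(Add(-3, 7), Pow(Add(-3, -4), -1)))))), Rational(1, 2)) = Pow(Add(-471603, Mul(11, Mul(0, Add(-7, Mul(4, Pow(-7, -1)))))), Rational(1, 2)) = Pow(Add(-471603, Mul(11, Mul(0, Add(-7, Mul(4, Rational(-1, 7)))))), Rational(1, 2)) = Pow(Add(-471603, Mul(11, Mul(0, Add(-7, Rational(-4, 7))))), Rational(1, 2)) = Pow(Add(-471603, Mul(11, Mul(0, Rational(-53, 7)))), Rational(1, 2)) = Pow(Add(-471603, Mul(11, 0)), Rational(1, 2)) = Pow(Add(-471603, 0), Rational(1, 2)) = Pow(-471603, Rational(1, 2)) = Mul(I, Pow(471603, Rational(1, 2)))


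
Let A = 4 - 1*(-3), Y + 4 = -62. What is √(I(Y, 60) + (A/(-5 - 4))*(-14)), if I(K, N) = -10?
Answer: 2*√2/3 ≈ 0.94281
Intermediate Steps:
Y = -66 (Y = -4 - 62 = -66)
A = 7 (A = 4 + 3 = 7)
√(I(Y, 60) + (A/(-5 - 4))*(-14)) = √(-10 + (7/(-5 - 4))*(-14)) = √(-10 + (7/(-9))*(-14)) = √(-10 + (7*(-⅑))*(-14)) = √(-10 - 7/9*(-14)) = √(-10 + 98/9) = √(8/9) = 2*√2/3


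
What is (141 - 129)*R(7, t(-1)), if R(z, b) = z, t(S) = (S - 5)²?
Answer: 84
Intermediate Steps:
t(S) = (-5 + S)²
(141 - 129)*R(7, t(-1)) = (141 - 129)*7 = 12*7 = 84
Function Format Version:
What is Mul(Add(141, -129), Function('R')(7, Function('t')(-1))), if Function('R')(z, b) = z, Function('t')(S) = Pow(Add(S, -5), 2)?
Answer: 84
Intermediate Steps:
Function('t')(S) = Pow(Add(-5, S), 2)
Mul(Add(141, -129), Function('R')(7, Function('t')(-1))) = Mul(Add(141, -129), 7) = Mul(12, 7) = 84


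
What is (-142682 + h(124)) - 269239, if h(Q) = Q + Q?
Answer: -411673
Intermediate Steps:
h(Q) = 2*Q
(-142682 + h(124)) - 269239 = (-142682 + 2*124) - 269239 = (-142682 + 248) - 269239 = -142434 - 269239 = -411673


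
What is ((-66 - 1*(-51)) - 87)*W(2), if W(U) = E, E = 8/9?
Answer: -272/3 ≈ -90.667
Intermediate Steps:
E = 8/9 (E = 8*(⅑) = 8/9 ≈ 0.88889)
W(U) = 8/9
((-66 - 1*(-51)) - 87)*W(2) = ((-66 - 1*(-51)) - 87)*(8/9) = ((-66 + 51) - 87)*(8/9) = (-15 - 87)*(8/9) = -102*8/9 = -272/3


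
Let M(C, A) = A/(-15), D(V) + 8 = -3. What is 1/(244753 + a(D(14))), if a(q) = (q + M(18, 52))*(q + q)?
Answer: 15/3676069 ≈ 4.0804e-6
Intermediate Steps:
D(V) = -11 (D(V) = -8 - 3 = -11)
M(C, A) = -A/15 (M(C, A) = A*(-1/15) = -A/15)
a(q) = 2*q*(-52/15 + q) (a(q) = (q - 1/15*52)*(q + q) = (q - 52/15)*(2*q) = (-52/15 + q)*(2*q) = 2*q*(-52/15 + q))
1/(244753 + a(D(14))) = 1/(244753 + (2/15)*(-11)*(-52 + 15*(-11))) = 1/(244753 + (2/15)*(-11)*(-52 - 165)) = 1/(244753 + (2/15)*(-11)*(-217)) = 1/(244753 + 4774/15) = 1/(3676069/15) = 15/3676069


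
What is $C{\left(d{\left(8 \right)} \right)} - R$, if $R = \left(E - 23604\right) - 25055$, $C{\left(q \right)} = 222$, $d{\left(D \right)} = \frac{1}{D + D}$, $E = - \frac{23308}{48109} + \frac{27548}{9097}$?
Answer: $\frac{21391537741957}{437647573} \approx 48878.0$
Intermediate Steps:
$E = \frac{1113273856}{437647573}$ ($E = \left(-23308\right) \frac{1}{48109} + 27548 \cdot \frac{1}{9097} = - \frac{23308}{48109} + \frac{27548}{9097} = \frac{1113273856}{437647573} \approx 2.5438$)
$d{\left(D \right)} = \frac{1}{2 D}$
$R = - \frac{21294379980751}{437647573}$ ($R = \left(\frac{1113273856}{437647573} - 23604\right) - 25055 = - \frac{10329120039236}{437647573} - 25055 = - \frac{21294379980751}{437647573} \approx -48656.0$)
$C{\left(d{\left(8 \right)} \right)} - R = 222 - - \frac{21294379980751}{437647573} = 222 + \frac{21294379980751}{437647573} = \frac{21391537741957}{437647573}$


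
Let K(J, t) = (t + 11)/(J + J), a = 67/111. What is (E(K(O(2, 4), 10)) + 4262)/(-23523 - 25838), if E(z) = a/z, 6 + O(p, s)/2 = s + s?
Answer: -9935258/115060491 ≈ -0.086348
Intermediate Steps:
O(p, s) = -12 + 4*s (O(p, s) = -12 + 2*(s + s) = -12 + 2*(2*s) = -12 + 4*s)
a = 67/111 (a = 67*(1/111) = 67/111 ≈ 0.60360)
K(J, t) = (11 + t)/(2*J) (K(J, t) = (11 + t)/((2*J)) = (11 + t)*(1/(2*J)) = (11 + t)/(2*J))
E(z) = 67/(111*z)
(E(K(O(2, 4), 10)) + 4262)/(-23523 - 25838) = (67/(111*(((11 + 10)/(2*(-12 + 4*4))))) + 4262)/(-23523 - 25838) = (67/(111*(((½)*21/(-12 + 16)))) + 4262)/(-49361) = (67/(111*(((½)*21/4))) + 4262)*(-1/49361) = (67/(111*(((½)*(¼)*21))) + 4262)*(-1/49361) = (67/(111*(21/8)) + 4262)*(-1/49361) = ((67/111)*(8/21) + 4262)*(-1/49361) = (536/2331 + 4262)*(-1/49361) = (9935258/2331)*(-1/49361) = -9935258/115060491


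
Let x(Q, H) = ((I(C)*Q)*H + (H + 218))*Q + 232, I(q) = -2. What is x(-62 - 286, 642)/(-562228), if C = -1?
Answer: 38949146/140557 ≈ 277.11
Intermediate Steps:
x(Q, H) = 232 + Q*(218 + H - 2*H*Q) (x(Q, H) = ((-2*Q)*H + (H + 218))*Q + 232 = (-2*H*Q + (218 + H))*Q + 232 = (218 + H - 2*H*Q)*Q + 232 = Q*(218 + H - 2*H*Q) + 232 = 232 + Q*(218 + H - 2*H*Q))
x(-62 - 286, 642)/(-562228) = (232 + 218*(-62 - 286) + 642*(-62 - 286) - 2*642*(-62 - 286)**2)/(-562228) = (232 + 218*(-348) + 642*(-348) - 2*642*(-348)**2)*(-1/562228) = (232 - 75864 - 223416 - 2*642*121104)*(-1/562228) = (232 - 75864 - 223416 - 155497536)*(-1/562228) = -155796584*(-1/562228) = 38949146/140557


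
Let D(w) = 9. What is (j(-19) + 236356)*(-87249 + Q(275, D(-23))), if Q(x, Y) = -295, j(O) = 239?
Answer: -20712472680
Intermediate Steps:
(j(-19) + 236356)*(-87249 + Q(275, D(-23))) = (239 + 236356)*(-87249 - 295) = 236595*(-87544) = -20712472680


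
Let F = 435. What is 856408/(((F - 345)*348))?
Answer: 107051/3915 ≈ 27.344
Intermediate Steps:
856408/(((F - 345)*348)) = 856408/(((435 - 345)*348)) = 856408/((90*348)) = 856408/31320 = 856408*(1/31320) = 107051/3915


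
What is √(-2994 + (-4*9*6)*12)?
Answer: 7*I*√114 ≈ 74.74*I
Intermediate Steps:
√(-2994 + (-4*9*6)*12) = √(-2994 - 36*6*12) = √(-2994 - 216*12) = √(-2994 - 2592) = √(-5586) = 7*I*√114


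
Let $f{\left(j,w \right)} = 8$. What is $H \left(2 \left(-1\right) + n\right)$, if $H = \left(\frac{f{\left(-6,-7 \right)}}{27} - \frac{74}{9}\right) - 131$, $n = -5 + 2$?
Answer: $\frac{18755}{27} \approx 694.63$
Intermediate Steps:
$n = -3$
$H = - \frac{3751}{27}$ ($H = \left(\frac{8}{27} - \frac{74}{9}\right) - 131 = - \frac{214}{27} - 131 = - \frac{3751}{27} \approx -138.93$)
$H \left(2 \left(-1\right) + n\right) = - \frac{3751 \left(2 \left(-1\right) - 3\right)}{27} = - \frac{3751 \left(-2 - 3\right)}{27} = \left(- \frac{3751}{27}\right) \left(-5\right) = \frac{18755}{27}$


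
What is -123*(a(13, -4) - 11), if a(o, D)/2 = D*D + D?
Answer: -1599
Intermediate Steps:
a(o, D) = 2*D + 2*D² (a(o, D) = 2*(D*D + D) = 2*(D² + D) = 2*(D + D²) = 2*D + 2*D²)
-123*(a(13, -4) - 11) = -123*(2*(-4)*(1 - 4) - 11) = -123*(2*(-4)*(-3) - 11) = -123*(24 - 11) = -123*13 = -1599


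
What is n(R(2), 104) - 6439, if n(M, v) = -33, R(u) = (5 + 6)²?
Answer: -6472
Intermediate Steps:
R(u) = 121 (R(u) = 11² = 121)
n(R(2), 104) - 6439 = -33 - 6439 = -6472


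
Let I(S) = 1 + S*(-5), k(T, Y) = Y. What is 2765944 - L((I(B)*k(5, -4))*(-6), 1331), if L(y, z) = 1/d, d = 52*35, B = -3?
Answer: 5034018079/1820 ≈ 2.7659e+6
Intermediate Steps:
d = 1820
I(S) = 1 - 5*S
L(y, z) = 1/1820
2765944 - L((I(B)*k(5, -4))*(-6), 1331) = 2765944 - 1*1/1820 = 2765944 - 1/1820 = 5034018079/1820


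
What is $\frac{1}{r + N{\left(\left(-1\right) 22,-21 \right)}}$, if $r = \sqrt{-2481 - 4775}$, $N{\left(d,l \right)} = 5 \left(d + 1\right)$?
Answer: $- \frac{105}{18281} - \frac{2 i \sqrt{1814}}{18281} \approx -0.0057437 - 0.0046596 i$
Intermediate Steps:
$N{\left(d,l \right)} = 5 + 5 d$ ($N{\left(d,l \right)} = 5 \left(1 + d\right) = 5 + 5 d$)
$r = 2 i \sqrt{1814}$ ($r = \sqrt{-7256} = 2 i \sqrt{1814} \approx 85.182 i$)
$\frac{1}{r + N{\left(\left(-1\right) 22,-21 \right)}} = \frac{1}{2 i \sqrt{1814} + \left(5 + 5 \left(\left(-1\right) 22\right)\right)} = \frac{1}{2 i \sqrt{1814} + \left(5 + 5 \left(-22\right)\right)} = \frac{1}{2 i \sqrt{1814} + \left(5 - 110\right)} = \frac{1}{2 i \sqrt{1814} - 105} = \frac{1}{-105 + 2 i \sqrt{1814}}$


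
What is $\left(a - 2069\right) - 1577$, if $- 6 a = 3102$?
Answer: $-4163$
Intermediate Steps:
$a = -517$ ($a = \left(- \frac{1}{6}\right) 3102 = -517$)
$\left(a - 2069\right) - 1577 = \left(-517 - 2069\right) - 1577 = -2586 - 1577 = -4163$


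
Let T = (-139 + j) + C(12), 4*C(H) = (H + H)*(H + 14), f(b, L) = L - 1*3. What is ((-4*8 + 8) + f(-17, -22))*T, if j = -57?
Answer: 1960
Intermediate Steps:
f(b, L) = -3 + L (f(b, L) = L - 3 = -3 + L)
C(H) = H*(14 + H)/2 (C(H) = ((H + H)*(H + 14))/4 = ((2*H)*(14 + H))/4 = (2*H*(14 + H))/4 = H*(14 + H)/2)
T = -40 (T = (-139 - 57) + (½)*12*(14 + 12) = -196 + (½)*12*26 = -196 + 156 = -40)
((-4*8 + 8) + f(-17, -22))*T = ((-4*8 + 8) + (-3 - 22))*(-40) = ((-32 + 8) - 25)*(-40) = (-24 - 25)*(-40) = -49*(-40) = 1960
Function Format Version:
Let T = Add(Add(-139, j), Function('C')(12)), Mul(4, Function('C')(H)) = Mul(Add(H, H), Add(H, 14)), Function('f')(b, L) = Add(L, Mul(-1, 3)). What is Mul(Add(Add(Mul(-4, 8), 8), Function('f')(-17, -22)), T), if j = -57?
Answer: 1960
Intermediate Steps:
Function('f')(b, L) = Add(-3, L) (Function('f')(b, L) = Add(L, -3) = Add(-3, L))
Function('C')(H) = Mul(Rational(1, 2), H, Add(14, H)) (Function('C')(H) = Mul(Rational(1, 4), Mul(Add(H, H), Add(H, 14))) = Mul(Rational(1, 4), Mul(Mul(2, H), Add(14, H))) = Mul(Rational(1, 4), Mul(2, H, Add(14, H))) = Mul(Rational(1, 2), H, Add(14, H)))
T = -40 (T = Add(Add(-139, -57), Mul(Rational(1, 2), 12, Add(14, 12))) = Add(-196, Mul(Rational(1, 2), 12, 26)) = Add(-196, 156) = -40)
Mul(Add(Add(Mul(-4, 8), 8), Function('f')(-17, -22)), T) = Mul(Add(Add(Mul(-4, 8), 8), Add(-3, -22)), -40) = Mul(Add(Add(-32, 8), -25), -40) = Mul(Add(-24, -25), -40) = Mul(-49, -40) = 1960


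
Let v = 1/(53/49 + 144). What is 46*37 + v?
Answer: 12099567/7109 ≈ 1702.0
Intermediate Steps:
v = 49/7109 (v = 1/(53*(1/49) + 144) = 1/(53/49 + 144) = 1/(7109/49) = 49/7109 ≈ 0.0068927)
46*37 + v = 46*37 + 49/7109 = 1702 + 49/7109 = 12099567/7109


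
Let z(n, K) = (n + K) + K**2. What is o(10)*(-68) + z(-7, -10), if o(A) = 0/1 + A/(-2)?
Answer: 423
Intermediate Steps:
o(A) = -A/2 (o(A) = 0*1 + A*(-1/2) = 0 - A/2 = -A/2)
z(n, K) = K + n + K**2 (z(n, K) = (K + n) + K**2 = K + n + K**2)
o(10)*(-68) + z(-7, -10) = -1/2*10*(-68) + (-10 - 7 + (-10)**2) = -5*(-68) + (-10 - 7 + 100) = 340 + 83 = 423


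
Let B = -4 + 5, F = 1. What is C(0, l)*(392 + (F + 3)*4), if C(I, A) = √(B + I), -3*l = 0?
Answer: 408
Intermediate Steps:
l = 0 (l = -⅓*0 = 0)
B = 1
C(I, A) = √(1 + I)
C(0, l)*(392 + (F + 3)*4) = √(1 + 0)*(392 + (1 + 3)*4) = √1*(392 + 4*4) = 1*(392 + 16) = 1*408 = 408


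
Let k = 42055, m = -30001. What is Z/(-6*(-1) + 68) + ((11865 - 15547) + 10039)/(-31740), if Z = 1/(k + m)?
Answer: -118133059/589832355 ≈ -0.20028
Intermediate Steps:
Z = 1/12054 (Z = 1/(42055 - 30001) = 1/12054 ≈ 8.2960e-5)
Z/(-6*(-1) + 68) + ((11865 - 15547) + 10039)/(-31740) = 1/(12054*(-6*(-1) + 68)) + ((11865 - 15547) + 10039)/(-31740) = 1/(12054*(6 + 68)) + (-3682 + 10039)*(-1/31740) = (1/12054)/74 + 6357*(-1/31740) = (1/12054)*(1/74) - 2119/10580 = 1/891996 - 2119/10580 = -118133059/589832355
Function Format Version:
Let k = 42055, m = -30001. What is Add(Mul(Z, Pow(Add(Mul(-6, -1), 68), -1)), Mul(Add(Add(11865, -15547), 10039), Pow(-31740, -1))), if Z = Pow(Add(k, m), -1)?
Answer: Rational(-118133059, 589832355) ≈ -0.20028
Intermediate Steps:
Z = Rational(1, 12054) (Z = Pow(Add(42055, -30001), -1) = Pow(12054, -1) = Rational(1, 12054) ≈ 8.2960e-5)
Add(Mul(Z, Pow(Add(Mul(-6, -1), 68), -1)), Mul(Add(Add(11865, -15547), 10039), Pow(-31740, -1))) = Add(Mul(Rational(1, 12054), Pow(Add(Mul(-6, -1), 68), -1)), Mul(Add(Add(11865, -15547), 10039), Pow(-31740, -1))) = Add(Mul(Rational(1, 12054), Pow(Add(6, 68), -1)), Mul(Add(-3682, 10039), Rational(-1, 31740))) = Add(Mul(Rational(1, 12054), Pow(74, -1)), Mul(6357, Rational(-1, 31740))) = Add(Mul(Rational(1, 12054), Rational(1, 74)), Rational(-2119, 10580)) = Add(Rational(1, 891996), Rational(-2119, 10580)) = Rational(-118133059, 589832355)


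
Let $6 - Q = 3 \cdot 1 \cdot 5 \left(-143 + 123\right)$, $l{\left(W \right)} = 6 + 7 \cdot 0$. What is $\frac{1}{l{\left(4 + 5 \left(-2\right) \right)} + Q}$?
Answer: $\frac{1}{312} \approx 0.0032051$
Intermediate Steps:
$l{\left(W \right)} = 6$ ($l{\left(W \right)} = 6 + 0 = 6$)
$Q = 306$ ($Q = 6 - 3 \cdot 1 \cdot 5 \left(-143 + 123\right) = 6 - 3 \cdot 5 \left(-20\right) = 6 - 15 \left(-20\right) = 6 - -300 = 6 + 300 = 306$)
$\frac{1}{l{\left(4 + 5 \left(-2\right) \right)} + Q} = \frac{1}{6 + 306} = \frac{1}{312}$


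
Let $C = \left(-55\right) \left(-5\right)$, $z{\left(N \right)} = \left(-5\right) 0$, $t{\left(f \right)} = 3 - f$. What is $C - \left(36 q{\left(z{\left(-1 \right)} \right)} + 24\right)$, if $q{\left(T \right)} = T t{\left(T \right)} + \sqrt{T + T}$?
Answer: $251$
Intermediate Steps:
$z{\left(N \right)} = 0$
$q{\left(T \right)} = T \left(3 - T\right) + \sqrt{2} \sqrt{T}$ ($q{\left(T \right)} = T \left(3 - T\right) + \sqrt{T + T} = T \left(3 - T\right) + \sqrt{2 T} = T \left(3 - T\right) + \sqrt{2} \sqrt{T}$)
$C = 275$
$C - \left(36 q{\left(z{\left(-1 \right)} \right)} + 24\right) = 275 - \left(36 \left(\sqrt{2} \sqrt{0} - 0 \left(-3 + 0\right)\right) + 24\right) = 275 - \left(36 \left(\sqrt{2} \cdot 0 - 0 \left(-3\right)\right) + 24\right) = 275 - \left(36 \left(0 + 0\right) + 24\right) = 275 - \left(36 \cdot 0 + 24\right) = 275 - \left(0 + 24\right) = 275 - 24 = 251$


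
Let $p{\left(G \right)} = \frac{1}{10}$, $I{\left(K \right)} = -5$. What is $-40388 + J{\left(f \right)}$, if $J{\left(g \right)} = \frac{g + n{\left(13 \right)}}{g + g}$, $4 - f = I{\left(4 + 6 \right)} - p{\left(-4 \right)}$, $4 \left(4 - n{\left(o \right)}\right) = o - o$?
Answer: $- \frac{7350485}{182} \approx -40387.0$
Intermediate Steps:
$n{\left(o \right)} = 4$ ($n{\left(o \right)} = 4 - \frac{o - o}{4} = 4 - 0 = 4 + 0 = 4$)
$p{\left(G \right)} = \frac{1}{10}$
$f = \frac{91}{10}$ ($f = 4 - \left(-5 - \frac{1}{10}\right) = 4 - - \frac{51}{10} = 4 + \frac{51}{10} = \frac{91}{10} \approx 9.1$)
$J{\left(g \right)} = \frac{4 + g}{2 g}$ ($J{\left(g \right)} = \frac{g + 4}{g + g} = \frac{4 + g}{2 g}$)
$-40388 + J{\left(f \right)} = -40388 + \frac{4 + \frac{91}{10}}{2 \cdot \frac{91}{10}} = -40388 + \frac{1}{2} \cdot \frac{10}{91} \cdot \frac{131}{10} = -40388 + \frac{131}{182} = - \frac{7350485}{182}$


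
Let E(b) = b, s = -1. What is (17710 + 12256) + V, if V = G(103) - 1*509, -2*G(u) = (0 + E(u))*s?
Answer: 59017/2 ≈ 29509.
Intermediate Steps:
G(u) = u/2 (G(u) = -(0 + u)*(-1)/2 = -u*(-1)/2 = -(-1)*u/2 = u/2)
V = -915/2 (V = (½)*103 - 1*509 = 103/2 - 509 = -915/2 ≈ -457.50)
(17710 + 12256) + V = (17710 + 12256) - 915/2 = 29966 - 915/2 = 59017/2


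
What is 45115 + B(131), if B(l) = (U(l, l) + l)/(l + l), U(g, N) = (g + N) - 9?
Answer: 5910257/131 ≈ 45116.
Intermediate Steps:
U(g, N) = -9 + N + g (U(g, N) = (N + g) - 9 = -9 + N + g)
B(l) = (-9 + 3*l)/(2*l) (B(l) = ((-9 + l + l) + l)/(l + l) = ((-9 + 2*l) + l)/((2*l)) = (-9 + 3*l)*(1/(2*l)) = (-9 + 3*l)/(2*l))
45115 + B(131) = 45115 + (3/2)*(-3 + 131)/131 = 45115 + (3/2)*(1/131)*128 = 45115 + 192/131 = 5910257/131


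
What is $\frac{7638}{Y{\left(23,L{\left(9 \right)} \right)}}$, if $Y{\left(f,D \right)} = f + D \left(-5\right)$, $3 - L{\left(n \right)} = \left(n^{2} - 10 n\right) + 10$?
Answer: $\frac{7638}{13} \approx 587.54$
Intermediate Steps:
$L{\left(n \right)} = -7 - n^{2} + 10 n$ ($L{\left(n \right)} = 3 - \left(\left(n^{2} - 10 n\right) + 10\right) = 3 - \left(10 + n^{2} - 10 n\right) = -7 - n^{2} + 10 n$)
$Y{\left(f,D \right)} = f - 5 D$
$\frac{7638}{Y{\left(23,L{\left(9 \right)} \right)}} = \frac{7638}{23 - 5 \left(-7 - 9^{2} + 10 \cdot 9\right)} = \frac{7638}{23 - 5 \left(-7 - 81 + 90\right)} = \frac{7638}{23 - 10} = \frac{7638}{13}$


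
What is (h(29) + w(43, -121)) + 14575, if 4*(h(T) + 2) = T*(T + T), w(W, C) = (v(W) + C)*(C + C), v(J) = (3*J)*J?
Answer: -2596197/2 ≈ -1.2981e+6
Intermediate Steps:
v(J) = 3*J**2
w(W, C) = 2*C*(C + 3*W**2) (w(W, C) = (3*W**2 + C)*(C + C) = (C + 3*W**2)*(2*C) = 2*C*(C + 3*W**2))
h(T) = -2 + T**2/2 (h(T) = -2 + (T*(T + T))/4 = -2 + (T*(2*T))/4 = -2 + (2*T**2)/4 = -2 + T**2/2)
(h(29) + w(43, -121)) + 14575 = ((-2 + (1/2)*29**2) + 2*(-121)*(-121 + 3*43**2)) + 14575 = ((-2 + (1/2)*841) + 2*(-121)*(-121 + 3*1849)) + 14575 = ((-2 + 841/2) + 2*(-121)*(-121 + 5547)) + 14575 = (837/2 + 2*(-121)*5426) + 14575 = (837/2 - 1313092) + 14575 = -2625347/2 + 14575 = -2596197/2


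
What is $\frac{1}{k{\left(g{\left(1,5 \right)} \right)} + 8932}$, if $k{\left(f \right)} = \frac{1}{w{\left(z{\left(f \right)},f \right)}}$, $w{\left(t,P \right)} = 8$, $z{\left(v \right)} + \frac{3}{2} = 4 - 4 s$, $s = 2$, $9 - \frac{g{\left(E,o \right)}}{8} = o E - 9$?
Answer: $\frac{8}{71457} \approx 0.00011196$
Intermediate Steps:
$g{\left(E,o \right)} = 144 - 8 E o$ ($g{\left(E,o \right)} = 72 - 8 \left(o E - 9\right) = 72 - 8 \left(E o - 9\right) = 72 - 8 \left(-9 + E o\right) = 72 - \left(-72 + 8 E o\right) = 144 - 8 E o$)
$z{\left(v \right)} = - \frac{11}{2}$ ($z{\left(v \right)} = - \frac{3}{2} + \left(4 - 8\right) = - \frac{3}{2} - 4 = - \frac{11}{2}$)
$k{\left(f \right)} = \frac{1}{8}$
$\frac{1}{k{\left(g{\left(1,5 \right)} \right)} + 8932} = \frac{1}{\frac{1}{8} + 8932} = \frac{1}{\frac{71457}{8}} = \frac{8}{71457}$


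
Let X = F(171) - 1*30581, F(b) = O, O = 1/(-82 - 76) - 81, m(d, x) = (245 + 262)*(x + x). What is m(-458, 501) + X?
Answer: 75421615/158 ≈ 4.7735e+5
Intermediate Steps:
m(d, x) = 1014*x (m(d, x) = 507*(2*x) = 1014*x)
O = -12799/158 (O = 1/(-158) - 81 = -1/158 - 81 = -12799/158 ≈ -81.006)
F(b) = -12799/158
X = -4844597/158 (X = -12799/158 - 1*30581 = -12799/158 - 30581 = -4844597/158 ≈ -30662.)
m(-458, 501) + X = 1014*501 - 4844597/158 = 508014 - 4844597/158 = 75421615/158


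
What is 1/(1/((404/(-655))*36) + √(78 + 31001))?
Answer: 9526320/6574076293919 + 211527936*√31079/6574076293919 ≈ 0.0056738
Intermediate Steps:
1/(1/((404/(-655))*36) + √(78 + 31001)) = 1/(1/((404*(-1/655))*36) + √31079) = 1/(1/(-404/655*36) + √31079) = 1/(1/(-14544/655) + √31079) = 1/(-655/14544 + √31079)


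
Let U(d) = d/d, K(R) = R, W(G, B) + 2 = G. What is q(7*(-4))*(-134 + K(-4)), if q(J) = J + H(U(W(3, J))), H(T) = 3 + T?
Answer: 3312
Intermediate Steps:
W(G, B) = -2 + G
U(d) = 1
q(J) = 4 + J (q(J) = J + (3 + 1) = J + 4 = 4 + J)
q(7*(-4))*(-134 + K(-4)) = (4 + 7*(-4))*(-134 - 4) = (4 - 28)*(-138) = -24*(-138) = 3312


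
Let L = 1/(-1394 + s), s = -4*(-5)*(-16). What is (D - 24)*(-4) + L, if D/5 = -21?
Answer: 884423/1714 ≈ 516.00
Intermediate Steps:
s = -320 (s = 20*(-16) = -320)
L = -1/1714 (L = 1/(-1394 - 320) = 1/(-1714) = -1/1714 ≈ -0.00058343)
D = -105 (D = 5*(-21) = -105)
(D - 24)*(-4) + L = (-105 - 24)*(-4) - 1/1714 = -129*(-4) - 1/1714 = 516 - 1/1714 = 884423/1714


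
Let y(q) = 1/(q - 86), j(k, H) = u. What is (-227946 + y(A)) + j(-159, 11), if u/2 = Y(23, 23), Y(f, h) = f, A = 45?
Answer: -9343901/41 ≈ -2.2790e+5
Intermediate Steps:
u = 46 (u = 2*23 = 46)
j(k, H) = 46
y(q) = 1/(-86 + q)
(-227946 + y(A)) + j(-159, 11) = (-227946 + 1/(-86 + 45)) + 46 = (-227946 + 1/(-41)) + 46 = (-227946 - 1/41) + 46 = -9345787/41 + 46 = -9343901/41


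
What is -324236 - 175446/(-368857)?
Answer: -119596542806/368857 ≈ -3.2424e+5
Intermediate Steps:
-324236 - 175446/(-368857) = -324236 - 175446*(-1)/368857 = -324236 - 1*(-175446/368857) = -324236 + 175446/368857 = -119596542806/368857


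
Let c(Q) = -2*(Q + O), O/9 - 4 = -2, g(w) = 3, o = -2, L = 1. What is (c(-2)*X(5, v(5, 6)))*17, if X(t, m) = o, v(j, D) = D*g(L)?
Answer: 1088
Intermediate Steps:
v(j, D) = 3*D (v(j, D) = D*3 = 3*D)
O = 18 (O = 36 + 9*(-2) = 36 - 18 = 18)
X(t, m) = -2
c(Q) = -36 - 2*Q (c(Q) = -2*(Q + 18) = -2*(18 + Q) = -36 - 2*Q)
(c(-2)*X(5, v(5, 6)))*17 = ((-36 - 2*(-2))*(-2))*17 = ((-36 + 4)*(-2))*17 = -32*(-2)*17 = 64*17 = 1088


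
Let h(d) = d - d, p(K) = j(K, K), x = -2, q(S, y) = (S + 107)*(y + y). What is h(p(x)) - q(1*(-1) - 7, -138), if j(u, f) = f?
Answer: 27324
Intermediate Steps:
q(S, y) = 2*y*(107 + S) (q(S, y) = (107 + S)*(2*y) = 2*y*(107 + S))
p(K) = K
h(d) = 0
h(p(x)) - q(1*(-1) - 7, -138) = 0 - 2*(-138)*(107 + (1*(-1) - 7)) = 0 - 2*(-138)*(107 + (-1 - 7)) = 0 - 2*(-138)*(107 - 8) = 0 - 2*(-138)*99 = 0 - 1*(-27324) = 0 + 27324 = 27324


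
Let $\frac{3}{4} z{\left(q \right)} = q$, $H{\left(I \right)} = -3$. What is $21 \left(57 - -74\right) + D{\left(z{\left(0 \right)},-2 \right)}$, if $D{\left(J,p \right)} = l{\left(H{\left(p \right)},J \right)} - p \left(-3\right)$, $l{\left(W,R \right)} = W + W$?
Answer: $2739$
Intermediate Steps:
$z{\left(q \right)} = \frac{4 q}{3}$
$l{\left(W,R \right)} = 2 W$
$D{\left(J,p \right)} = -6 + 3 p$ ($D{\left(J,p \right)} = 2 \left(-3\right) - p \left(-3\right) = -6 - - 3 p = -6 + 3 p$)
$21 \left(57 - -74\right) + D{\left(z{\left(0 \right)},-2 \right)} = 21 \left(57 - -74\right) + \left(-6 + 3 \left(-2\right)\right) = 21 \left(57 + 74\right) - 12 = 21 \cdot 131 - 12 = 2751 - 12 = 2739$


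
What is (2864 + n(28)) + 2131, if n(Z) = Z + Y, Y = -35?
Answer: 4988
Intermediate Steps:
n(Z) = -35 + Z (n(Z) = Z - 35 = -35 + Z)
(2864 + n(28)) + 2131 = (2864 + (-35 + 28)) + 2131 = (2864 - 7) + 2131 = 2857 + 2131 = 4988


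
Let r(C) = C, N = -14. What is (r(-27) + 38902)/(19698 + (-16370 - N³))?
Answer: 38875/6072 ≈ 6.4023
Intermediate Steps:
(r(-27) + 38902)/(19698 + (-16370 - N³)) = (-27 + 38902)/(19698 + (-16370 - 1*(-14)³)) = 38875/(19698 + (-16370 - 1*(-2744))) = 38875/(19698 + (-16370 + 2744)) = 38875/(19698 - 13626) = 38875/6072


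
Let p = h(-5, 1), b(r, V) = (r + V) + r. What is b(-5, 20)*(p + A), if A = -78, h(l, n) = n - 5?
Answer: -820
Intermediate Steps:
b(r, V) = V + 2*r (b(r, V) = (V + r) + r = V + 2*r)
h(l, n) = -5 + n
p = -4 (p = -5 + 1 = -4)
b(-5, 20)*(p + A) = (20 + 2*(-5))*(-4 - 78) = (20 - 10)*(-82) = 10*(-82) = -820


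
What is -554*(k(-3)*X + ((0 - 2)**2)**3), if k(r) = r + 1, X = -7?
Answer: -43212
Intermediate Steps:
k(r) = 1 + r
-554*(k(-3)*X + ((0 - 2)**2)**3) = -554*((1 - 3)*(-7) + ((0 - 2)**2)**3) = -554*(-2*(-7) + ((-2)**2)**3) = -554*(14 + 4**3) = -554*(14 + 64) = -554*78 = -43212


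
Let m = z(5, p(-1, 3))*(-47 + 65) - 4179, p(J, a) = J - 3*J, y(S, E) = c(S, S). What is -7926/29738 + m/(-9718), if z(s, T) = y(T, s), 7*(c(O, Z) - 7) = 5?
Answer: 150923151/1011478594 ≈ 0.14921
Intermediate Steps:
c(O, Z) = 54/7 (c(O, Z) = 7 + (⅐)*5 = 7 + 5/7 = 54/7)
y(S, E) = 54/7
p(J, a) = -2*J (p(J, a) = J - 3*J = -2*J)
z(s, T) = 54/7
m = -28281/7 (m = 54*(-47 + 65)/7 - 4179 = (54/7)*18 - 4179 = 972/7 - 4179 = -28281/7 ≈ -4040.1)
-7926/29738 + m/(-9718) = -7926/29738 - 28281/7/(-9718) = -7926*1/29738 - 28281/7*(-1/9718) = -3963/14869 + 28281/68026 = 150923151/1011478594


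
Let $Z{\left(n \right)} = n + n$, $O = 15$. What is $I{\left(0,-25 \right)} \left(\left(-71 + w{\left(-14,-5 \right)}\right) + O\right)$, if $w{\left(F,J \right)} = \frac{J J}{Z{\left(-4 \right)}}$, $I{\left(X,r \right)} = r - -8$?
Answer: $\frac{8041}{8} \approx 1005.1$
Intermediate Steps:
$Z{\left(n \right)} = 2 n$
$I{\left(X,r \right)} = 8 + r$ ($I{\left(X,r \right)} = r + 8 = 8 + r$)
$w{\left(F,J \right)} = - \frac{J^{2}}{8}$ ($w{\left(F,J \right)} = \frac{J J}{2 \left(-4\right)} = \frac{J^{2}}{-8} = J^{2} \left(- \frac{1}{8}\right) = - \frac{J^{2}}{8}$)
$I{\left(0,-25 \right)} \left(\left(-71 + w{\left(-14,-5 \right)}\right) + O\right) = \left(8 - 25\right) \left(\left(-71 - \frac{\left(-5\right)^{2}}{8}\right) + 15\right) = - 17 \left(\left(-71 - \frac{25}{8}\right) + 15\right) = - 17 \left(- \frac{593}{8} + 15\right) = \left(-17\right) \left(- \frac{473}{8}\right) = \frac{8041}{8}$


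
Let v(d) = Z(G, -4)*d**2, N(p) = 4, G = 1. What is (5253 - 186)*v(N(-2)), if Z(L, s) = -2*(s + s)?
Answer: 1297152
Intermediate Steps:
Z(L, s) = -4*s
v(d) = 16*d**2 (v(d) = (-4*(-4))*d**2 = 16*d**2)
(5253 - 186)*v(N(-2)) = (5253 - 186)*(16*4**2) = 5067*(16*16) = 5067*256 = 1297152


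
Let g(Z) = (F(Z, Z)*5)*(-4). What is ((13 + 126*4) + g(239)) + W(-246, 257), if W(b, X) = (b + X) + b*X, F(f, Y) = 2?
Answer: -62734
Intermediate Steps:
W(b, X) = X + b + X*b (W(b, X) = (X + b) + X*b = X + b + X*b)
g(Z) = -40 (g(Z) = (2*5)*(-4) = 10*(-4) = -40)
((13 + 126*4) + g(239)) + W(-246, 257) = ((13 + 126*4) - 40) + (257 - 246 + 257*(-246)) = ((13 + 504) - 40) + (257 - 246 - 63222) = (517 - 40) - 63211 = 477 - 63211 = -62734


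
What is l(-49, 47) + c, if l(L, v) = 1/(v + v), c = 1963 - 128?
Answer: 172491/94 ≈ 1835.0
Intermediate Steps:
c = 1835
l(L, v) = 1/(2*v)
l(-49, 47) + c = (½)/47 + 1835 = (½)*(1/47) + 1835 = 1/94 + 1835 = 172491/94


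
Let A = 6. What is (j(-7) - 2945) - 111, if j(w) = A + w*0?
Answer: -3050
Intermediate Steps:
j(w) = 6 (j(w) = 6 + w*0 = 6 + 0 = 6)
(j(-7) - 2945) - 111 = (6 - 2945) - 111 = -2939 - 111 = -3050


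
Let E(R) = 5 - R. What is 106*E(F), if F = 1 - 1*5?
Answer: 954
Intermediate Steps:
F = -4 (F = 1 - 5 = -4)
106*E(F) = 106*(5 - 1*(-4)) = 106*(5 + 4) = 106*9 = 954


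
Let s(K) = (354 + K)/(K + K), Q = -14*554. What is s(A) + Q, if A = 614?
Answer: -2380850/307 ≈ -7755.2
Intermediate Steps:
Q = -7756
s(K) = (354 + K)/(2*K) (s(K) = (354 + K)/((2*K)) = (354 + K)*(1/(2*K)) = (354 + K)/(2*K))
s(A) + Q = (½)*(354 + 614)/614 - 7756 = (½)*(1/614)*968 - 7756 = 242/307 - 7756 = -2380850/307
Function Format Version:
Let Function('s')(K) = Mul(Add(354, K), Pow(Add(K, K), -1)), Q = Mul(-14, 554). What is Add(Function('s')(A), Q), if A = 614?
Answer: Rational(-2380850, 307) ≈ -7755.2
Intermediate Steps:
Q = -7756
Function('s')(K) = Mul(Rational(1, 2), Pow(K, -1), Add(354, K)) (Function('s')(K) = Mul(Add(354, K), Pow(Mul(2, K), -1)) = Mul(Add(354, K), Mul(Rational(1, 2), Pow(K, -1))) = Mul(Rational(1, 2), Pow(K, -1), Add(354, K)))
Add(Function('s')(A), Q) = Add(Mul(Rational(1, 2), Pow(614, -1), Add(354, 614)), -7756) = Add(Mul(Rational(1, 2), Rational(1, 614), 968), -7756) = Add(Rational(242, 307), -7756) = Rational(-2380850, 307)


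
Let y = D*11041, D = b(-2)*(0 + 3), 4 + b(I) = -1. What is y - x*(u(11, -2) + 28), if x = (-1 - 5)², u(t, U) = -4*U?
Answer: -166911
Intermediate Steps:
b(I) = -5 (b(I) = -4 - 1 = -5)
x = 36 (x = (-6)² = 36)
D = -15 (D = -5*(0 + 3) = -5*3 = -15)
y = -165615 (y = -15*11041 = -165615)
y - x*(u(11, -2) + 28) = -165615 - 36*(-4*(-2) + 28) = -165615 - 36*(8 + 28) = -165615 - 36*36 = -165615 - 1*1296 = -165615 - 1296 = -166911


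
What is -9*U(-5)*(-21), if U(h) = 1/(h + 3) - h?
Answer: 1701/2 ≈ 850.50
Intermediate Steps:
U(h) = 1/(3 + h) - h
-9*U(-5)*(-21) = -9*((1 - 1*(-5)² - 3*(-5))/(3 - 5))*(-21) = -9*((1 - 1*25 + 15)/(-2))*(-21) = -9*(-(1 - 25 + 15)/2)*(-21) = -9*(-½*(-9))*(-21) = -9*(9/2)*(-21) = -81*(-21)/2 = -1*(-1701/2) = 1701/2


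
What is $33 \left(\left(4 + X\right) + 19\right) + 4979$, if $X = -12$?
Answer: $5342$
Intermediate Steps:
$33 \left(\left(4 + X\right) + 19\right) + 4979 = 33 \left(\left(4 - 12\right) + 19\right) + 4979 = 33 \left(-8 + 19\right) + 4979 = 33 \cdot 11 + 4979 = 363 + 4979 = 5342$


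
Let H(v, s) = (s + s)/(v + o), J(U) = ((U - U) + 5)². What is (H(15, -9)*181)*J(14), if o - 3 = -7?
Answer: -81450/11 ≈ -7404.5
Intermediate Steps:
o = -4 (o = 3 - 7 = -4)
J(U) = 25 (J(U) = (0 + 5)² = 5² = 25)
H(v, s) = 2*s/(-4 + v) (H(v, s) = (s + s)/(v - 4) = (2*s)/(-4 + v) = 2*s/(-4 + v))
(H(15, -9)*181)*J(14) = ((2*(-9)/(-4 + 15))*181)*25 = ((2*(-9)/11)*181)*25 = ((2*(-9)*(1/11))*181)*25 = -18/11*181*25 = -3258/11*25 = -81450/11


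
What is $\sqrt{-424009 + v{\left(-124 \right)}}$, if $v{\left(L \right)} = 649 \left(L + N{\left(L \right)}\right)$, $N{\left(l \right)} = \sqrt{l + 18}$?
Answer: $\sqrt{-504485 + 649 i \sqrt{106}} \approx 4.704 + 710.29 i$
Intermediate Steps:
$N{\left(l \right)} = \sqrt{18 + l}$
$v{\left(L \right)} = 649 L + 649 \sqrt{18 + L}$ ($v{\left(L \right)} = 649 \left(L + \sqrt{18 + L}\right) = 649 L + 649 \sqrt{18 + L}$)
$\sqrt{-424009 + v{\left(-124 \right)}} = \sqrt{-424009 + \left(649 \left(-124\right) + 649 \sqrt{18 - 124}\right)} = \sqrt{-424009 - \left(80476 - 649 \sqrt{-106}\right)} = \sqrt{-424009 - \left(80476 - 649 i \sqrt{106}\right)} = \sqrt{-504485 + 649 i \sqrt{106}}$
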